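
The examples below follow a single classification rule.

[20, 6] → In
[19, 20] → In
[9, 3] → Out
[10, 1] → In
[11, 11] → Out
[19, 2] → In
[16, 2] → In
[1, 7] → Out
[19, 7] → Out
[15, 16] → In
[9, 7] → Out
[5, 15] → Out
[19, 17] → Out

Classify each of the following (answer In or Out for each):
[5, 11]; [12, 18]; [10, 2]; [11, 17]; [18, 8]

The distinguishing property — product is even — holds for all the 'In' cases and none of the 'Out' cases.
[5, 11] → 5·11 = 55 → Out. [12, 18] → 12·18 = 216 → In. [10, 2] → 10·2 = 20 → In. [11, 17] → 11·17 = 187 → Out. [18, 8] → 18·8 = 144 → In.

Out, In, In, Out, In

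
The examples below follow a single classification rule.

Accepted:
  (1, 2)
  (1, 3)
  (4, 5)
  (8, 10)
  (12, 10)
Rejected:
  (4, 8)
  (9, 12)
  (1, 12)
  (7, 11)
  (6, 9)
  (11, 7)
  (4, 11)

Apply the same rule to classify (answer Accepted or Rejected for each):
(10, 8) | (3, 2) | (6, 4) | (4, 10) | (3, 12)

The simplest hypothesis consistent with all the labels is: |first − second| ≤ 2.

Accepted, Accepted, Accepted, Rejected, Rejected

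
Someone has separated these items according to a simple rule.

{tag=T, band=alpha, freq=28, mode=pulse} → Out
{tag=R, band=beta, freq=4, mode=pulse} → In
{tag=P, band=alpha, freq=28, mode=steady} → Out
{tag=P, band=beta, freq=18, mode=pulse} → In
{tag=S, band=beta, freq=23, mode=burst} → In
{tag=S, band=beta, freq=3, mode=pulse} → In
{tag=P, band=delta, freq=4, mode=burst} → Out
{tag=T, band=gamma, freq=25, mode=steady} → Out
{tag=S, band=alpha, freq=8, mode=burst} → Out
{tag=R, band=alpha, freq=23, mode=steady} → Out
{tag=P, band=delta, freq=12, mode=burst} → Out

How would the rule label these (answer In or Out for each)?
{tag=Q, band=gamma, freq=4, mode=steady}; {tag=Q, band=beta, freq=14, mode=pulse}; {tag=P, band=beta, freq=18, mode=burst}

Out, In, In

The distinguishing property — band is beta — holds for all the 'In' cases and none of the 'Out' cases.
{tag=Q, band=gamma, freq=4, mode=steady} — band is gamma, hence Out.
{tag=Q, band=beta, freq=14, mode=pulse} — band is beta, hence In.
{tag=P, band=beta, freq=18, mode=burst} — band is beta, hence In.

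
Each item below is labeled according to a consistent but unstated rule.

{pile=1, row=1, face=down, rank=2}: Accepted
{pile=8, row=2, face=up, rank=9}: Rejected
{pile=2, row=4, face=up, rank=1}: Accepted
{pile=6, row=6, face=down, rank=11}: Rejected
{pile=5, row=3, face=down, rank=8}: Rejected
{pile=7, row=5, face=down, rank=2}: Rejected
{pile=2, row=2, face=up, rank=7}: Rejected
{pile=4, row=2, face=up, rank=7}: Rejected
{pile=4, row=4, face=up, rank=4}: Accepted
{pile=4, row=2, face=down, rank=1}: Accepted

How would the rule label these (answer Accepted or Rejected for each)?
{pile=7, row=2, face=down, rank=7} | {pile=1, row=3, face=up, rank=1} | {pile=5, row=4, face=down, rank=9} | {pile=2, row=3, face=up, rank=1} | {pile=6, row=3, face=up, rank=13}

'Accepted' ⟺ rank ≤ 4 AND row ≤ 4.
{pile=7, row=2, face=down, rank=7}: Rejected (rank = 7, row = 2). {pile=1, row=3, face=up, rank=1}: Accepted (rank = 1, row = 3). {pile=5, row=4, face=down, rank=9}: Rejected (rank = 9, row = 4). {pile=2, row=3, face=up, rank=1}: Accepted (rank = 1, row = 3). {pile=6, row=3, face=up, rank=13}: Rejected (rank = 13, row = 3).

Rejected, Accepted, Rejected, Accepted, Rejected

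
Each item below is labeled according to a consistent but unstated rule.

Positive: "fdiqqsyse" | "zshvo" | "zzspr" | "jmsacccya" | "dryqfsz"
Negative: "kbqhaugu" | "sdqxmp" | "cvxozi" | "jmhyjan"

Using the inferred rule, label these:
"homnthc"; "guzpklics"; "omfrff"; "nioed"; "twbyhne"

Negative, Positive, Negative, Negative, Negative

The classifier is using: odd length AND contains 's'.
"homnthc" — length 7, no 's', hence Negative.
"guzpklics" — length 9, has 's', hence Positive.
"omfrff" — length 6, no 's', hence Negative.
"nioed" — length 5, no 's', hence Negative.
"twbyhne" — length 7, no 's', hence Negative.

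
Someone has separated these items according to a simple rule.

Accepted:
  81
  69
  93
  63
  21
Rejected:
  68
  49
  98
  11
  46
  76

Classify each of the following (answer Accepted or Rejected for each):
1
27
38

The simplest hypothesis consistent with all the labels is: multiple of 3.

Rejected, Accepted, Rejected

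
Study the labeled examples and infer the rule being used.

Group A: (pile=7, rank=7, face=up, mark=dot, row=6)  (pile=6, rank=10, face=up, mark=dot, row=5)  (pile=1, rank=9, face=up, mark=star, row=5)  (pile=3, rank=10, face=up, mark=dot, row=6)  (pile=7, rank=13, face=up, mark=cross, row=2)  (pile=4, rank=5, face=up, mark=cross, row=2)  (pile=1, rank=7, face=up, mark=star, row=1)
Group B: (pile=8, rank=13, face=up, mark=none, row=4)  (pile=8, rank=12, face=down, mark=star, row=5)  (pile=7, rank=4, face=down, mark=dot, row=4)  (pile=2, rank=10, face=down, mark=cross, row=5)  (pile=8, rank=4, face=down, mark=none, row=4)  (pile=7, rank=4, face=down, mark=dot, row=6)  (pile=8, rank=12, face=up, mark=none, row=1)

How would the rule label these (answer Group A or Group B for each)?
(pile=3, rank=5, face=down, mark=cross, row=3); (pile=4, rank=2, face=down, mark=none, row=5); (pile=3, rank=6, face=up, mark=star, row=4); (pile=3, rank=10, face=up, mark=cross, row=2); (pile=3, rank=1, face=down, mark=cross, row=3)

The distinguishing property — face is up AND pile ≤ 7 — holds for all the 'Group A' cases and none of the 'Group B' cases.
(pile=3, rank=5, face=down, mark=cross, row=3) → face is down, pile = 3 → Group B.
(pile=4, rank=2, face=down, mark=none, row=5) → face is down, pile = 4 → Group B.
(pile=3, rank=6, face=up, mark=star, row=4) → face is up, pile = 3 → Group A.
(pile=3, rank=10, face=up, mark=cross, row=2) → face is up, pile = 3 → Group A.
(pile=3, rank=1, face=down, mark=cross, row=3) → face is down, pile = 3 → Group B.

Group B, Group B, Group A, Group A, Group B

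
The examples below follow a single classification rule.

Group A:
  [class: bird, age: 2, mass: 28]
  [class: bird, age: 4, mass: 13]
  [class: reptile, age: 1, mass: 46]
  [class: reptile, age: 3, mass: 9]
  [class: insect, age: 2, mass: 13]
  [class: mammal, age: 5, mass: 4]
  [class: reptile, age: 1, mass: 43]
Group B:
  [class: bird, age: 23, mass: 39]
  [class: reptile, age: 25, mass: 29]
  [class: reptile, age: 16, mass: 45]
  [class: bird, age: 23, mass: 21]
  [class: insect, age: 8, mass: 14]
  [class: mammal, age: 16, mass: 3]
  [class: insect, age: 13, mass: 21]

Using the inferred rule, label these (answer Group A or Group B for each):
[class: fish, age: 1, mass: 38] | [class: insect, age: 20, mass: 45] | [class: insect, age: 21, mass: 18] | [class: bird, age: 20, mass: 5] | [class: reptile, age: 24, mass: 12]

Group A, Group B, Group B, Group B, Group B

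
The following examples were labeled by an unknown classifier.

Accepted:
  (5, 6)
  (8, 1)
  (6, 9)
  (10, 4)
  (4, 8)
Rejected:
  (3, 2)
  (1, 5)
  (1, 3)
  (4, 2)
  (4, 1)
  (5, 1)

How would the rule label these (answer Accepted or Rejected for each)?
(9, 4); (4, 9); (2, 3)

Accepted, Accepted, Rejected

'Accepted' ⟺ sum ≥ 9.
Accepted: (9, 4), since 9+4 = 13. Accepted: (4, 9), since 4+9 = 13. Rejected: (2, 3), since 2+3 = 5.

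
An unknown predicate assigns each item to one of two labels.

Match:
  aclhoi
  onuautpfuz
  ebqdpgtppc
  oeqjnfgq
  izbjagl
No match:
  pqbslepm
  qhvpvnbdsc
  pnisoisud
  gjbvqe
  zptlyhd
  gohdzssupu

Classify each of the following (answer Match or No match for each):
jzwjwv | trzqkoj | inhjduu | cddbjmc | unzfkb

No match, No match, Match, No match, Match

Rule: starts with a vowel. This holds for each 'Match' example and fails for each 'No match' one.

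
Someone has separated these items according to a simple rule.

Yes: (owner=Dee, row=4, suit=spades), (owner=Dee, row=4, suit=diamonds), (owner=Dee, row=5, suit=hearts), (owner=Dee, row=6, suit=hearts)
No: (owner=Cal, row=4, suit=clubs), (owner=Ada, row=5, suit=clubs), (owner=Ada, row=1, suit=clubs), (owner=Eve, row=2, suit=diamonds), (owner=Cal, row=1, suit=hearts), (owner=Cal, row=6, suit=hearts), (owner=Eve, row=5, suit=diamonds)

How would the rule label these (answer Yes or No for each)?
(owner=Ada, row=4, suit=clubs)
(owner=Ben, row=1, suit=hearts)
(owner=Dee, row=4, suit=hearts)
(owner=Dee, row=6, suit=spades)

No, No, Yes, Yes

All 'Yes' examples share one property — owner is Dee — and every 'No' example lacks it.
(owner=Ada, row=4, suit=clubs): owner is Ada — does not satisfy this, so No. (owner=Ben, row=1, suit=hearts): owner is Ben — does not satisfy this, so No. (owner=Dee, row=4, suit=hearts): owner is Dee — fits, so Yes. (owner=Dee, row=6, suit=spades): owner is Dee — fits, so Yes.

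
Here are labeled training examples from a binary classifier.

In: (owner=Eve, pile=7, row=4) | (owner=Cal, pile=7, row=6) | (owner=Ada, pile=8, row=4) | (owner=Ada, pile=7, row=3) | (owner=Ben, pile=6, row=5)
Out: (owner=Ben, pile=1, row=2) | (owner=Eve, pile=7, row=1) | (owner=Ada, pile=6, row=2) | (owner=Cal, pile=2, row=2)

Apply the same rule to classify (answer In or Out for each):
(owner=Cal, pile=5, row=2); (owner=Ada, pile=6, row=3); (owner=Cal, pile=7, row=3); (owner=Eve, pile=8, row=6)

Out, In, In, In

The distinguishing property — row ≥ 3 — holds for all the 'In' cases and none of the 'Out' cases.
Out: (owner=Cal, pile=5, row=2), since row = 2.
In: (owner=Ada, pile=6, row=3), since row = 3.
In: (owner=Cal, pile=7, row=3), since row = 3.
In: (owner=Eve, pile=8, row=6), since row = 6.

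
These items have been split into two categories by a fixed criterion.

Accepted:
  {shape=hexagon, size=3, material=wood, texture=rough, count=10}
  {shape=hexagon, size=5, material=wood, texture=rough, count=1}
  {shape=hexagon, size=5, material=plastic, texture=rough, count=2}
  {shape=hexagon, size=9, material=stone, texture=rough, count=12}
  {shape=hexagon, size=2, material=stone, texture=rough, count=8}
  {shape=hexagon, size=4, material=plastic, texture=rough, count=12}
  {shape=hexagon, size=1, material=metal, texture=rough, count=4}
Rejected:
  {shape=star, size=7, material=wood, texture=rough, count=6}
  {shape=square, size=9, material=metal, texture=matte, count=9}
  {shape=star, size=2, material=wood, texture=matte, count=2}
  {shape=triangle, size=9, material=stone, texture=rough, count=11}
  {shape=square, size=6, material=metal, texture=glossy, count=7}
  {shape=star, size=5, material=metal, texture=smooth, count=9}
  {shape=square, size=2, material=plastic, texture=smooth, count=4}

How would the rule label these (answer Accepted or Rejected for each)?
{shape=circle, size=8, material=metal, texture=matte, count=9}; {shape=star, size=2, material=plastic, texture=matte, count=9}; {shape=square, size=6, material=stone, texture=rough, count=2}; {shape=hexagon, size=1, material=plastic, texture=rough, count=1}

Rejected, Rejected, Rejected, Accepted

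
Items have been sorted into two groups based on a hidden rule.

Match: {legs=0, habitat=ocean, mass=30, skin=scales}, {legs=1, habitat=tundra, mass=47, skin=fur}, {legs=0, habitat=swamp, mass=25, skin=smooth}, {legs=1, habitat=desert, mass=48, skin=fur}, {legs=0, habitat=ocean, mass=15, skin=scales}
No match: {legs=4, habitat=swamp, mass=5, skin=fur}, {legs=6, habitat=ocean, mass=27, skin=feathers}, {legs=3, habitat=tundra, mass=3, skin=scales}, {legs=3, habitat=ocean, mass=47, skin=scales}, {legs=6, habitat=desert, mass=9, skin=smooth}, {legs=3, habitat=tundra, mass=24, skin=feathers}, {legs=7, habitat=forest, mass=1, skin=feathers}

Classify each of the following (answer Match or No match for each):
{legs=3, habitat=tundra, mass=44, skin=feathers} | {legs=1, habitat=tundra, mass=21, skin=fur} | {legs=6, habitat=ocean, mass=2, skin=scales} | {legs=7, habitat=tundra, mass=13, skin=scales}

The distinguishing property — legs ≤ 1 — holds for all the 'Match' cases and none of the 'No match' cases.
{legs=3, habitat=tundra, mass=44, skin=feathers} → legs = 3 → No match.
{legs=1, habitat=tundra, mass=21, skin=fur} → legs = 1 → Match.
{legs=6, habitat=ocean, mass=2, skin=scales} → legs = 6 → No match.
{legs=7, habitat=tundra, mass=13, skin=scales} → legs = 7 → No match.

No match, Match, No match, No match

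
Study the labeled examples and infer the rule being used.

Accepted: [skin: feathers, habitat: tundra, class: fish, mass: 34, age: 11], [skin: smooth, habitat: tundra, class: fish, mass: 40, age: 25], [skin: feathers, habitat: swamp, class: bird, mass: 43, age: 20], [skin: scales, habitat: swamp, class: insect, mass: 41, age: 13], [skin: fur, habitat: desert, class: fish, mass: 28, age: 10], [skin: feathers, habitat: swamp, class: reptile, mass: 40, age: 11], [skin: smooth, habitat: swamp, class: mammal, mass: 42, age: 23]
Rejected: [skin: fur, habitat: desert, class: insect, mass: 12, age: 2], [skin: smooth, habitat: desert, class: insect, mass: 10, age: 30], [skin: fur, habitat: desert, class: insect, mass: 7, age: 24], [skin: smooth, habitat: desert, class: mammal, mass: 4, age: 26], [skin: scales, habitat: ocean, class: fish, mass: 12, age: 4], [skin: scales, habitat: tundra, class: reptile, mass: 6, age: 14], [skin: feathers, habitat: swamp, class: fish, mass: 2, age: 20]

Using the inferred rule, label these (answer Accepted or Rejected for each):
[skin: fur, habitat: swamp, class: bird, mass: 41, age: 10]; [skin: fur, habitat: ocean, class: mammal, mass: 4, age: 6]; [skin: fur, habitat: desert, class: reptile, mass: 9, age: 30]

All 'Accepted' examples share one property — mass ≥ 28 — and every 'Rejected' example lacks it.
[skin: fur, habitat: swamp, class: bird, mass: 41, age: 10]: mass = 41 — checks out, so Accepted.
[skin: fur, habitat: ocean, class: mammal, mass: 4, age: 6]: mass = 4 — does not satisfy this, so Rejected.
[skin: fur, habitat: desert, class: reptile, mass: 9, age: 30]: mass = 9 — does not satisfy this, so Rejected.

Accepted, Rejected, Rejected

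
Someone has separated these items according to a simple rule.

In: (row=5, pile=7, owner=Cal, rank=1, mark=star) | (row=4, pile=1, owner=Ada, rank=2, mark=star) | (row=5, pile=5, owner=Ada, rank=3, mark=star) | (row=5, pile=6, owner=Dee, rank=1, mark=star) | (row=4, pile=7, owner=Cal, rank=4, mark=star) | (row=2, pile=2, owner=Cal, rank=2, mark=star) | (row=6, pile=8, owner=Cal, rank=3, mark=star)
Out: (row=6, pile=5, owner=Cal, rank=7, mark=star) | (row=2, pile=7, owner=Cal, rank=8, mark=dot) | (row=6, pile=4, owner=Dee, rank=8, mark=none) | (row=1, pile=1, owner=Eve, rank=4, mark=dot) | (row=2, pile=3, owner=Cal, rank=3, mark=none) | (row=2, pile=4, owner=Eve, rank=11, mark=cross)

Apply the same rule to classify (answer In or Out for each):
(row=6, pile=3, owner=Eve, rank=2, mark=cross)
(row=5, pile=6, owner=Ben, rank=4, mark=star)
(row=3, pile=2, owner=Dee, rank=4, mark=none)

Rule: mark is star AND rank ≤ 4. This holds for each 'In' example and fails for each 'Out' one.
(row=6, pile=3, owner=Eve, rank=2, mark=cross): mark is cross, rank = 2, does not pass → Out. (row=5, pile=6, owner=Ben, rank=4, mark=star): mark is star, rank = 4, has this property → In. (row=3, pile=2, owner=Dee, rank=4, mark=none): mark is none, rank = 4, does not pass → Out.

Out, In, Out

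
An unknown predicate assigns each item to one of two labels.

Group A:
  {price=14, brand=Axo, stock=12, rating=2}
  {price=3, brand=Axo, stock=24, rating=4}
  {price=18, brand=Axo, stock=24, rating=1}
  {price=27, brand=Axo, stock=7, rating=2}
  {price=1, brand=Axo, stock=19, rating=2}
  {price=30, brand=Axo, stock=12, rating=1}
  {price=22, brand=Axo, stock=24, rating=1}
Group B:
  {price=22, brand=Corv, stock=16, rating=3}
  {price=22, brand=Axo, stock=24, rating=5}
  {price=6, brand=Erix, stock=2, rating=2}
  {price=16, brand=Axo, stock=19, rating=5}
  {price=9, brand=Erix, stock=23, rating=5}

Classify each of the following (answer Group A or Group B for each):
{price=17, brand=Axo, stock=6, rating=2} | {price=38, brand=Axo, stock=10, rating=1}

Group A, Group A

The rule appears to be: brand is Axo AND rating ≤ 4.
{price=17, brand=Axo, stock=6, rating=2}: brand is Axo, rating = 2, has this property → Group A.
{price=38, brand=Axo, stock=10, rating=1}: brand is Axo, rating = 1, has this property → Group A.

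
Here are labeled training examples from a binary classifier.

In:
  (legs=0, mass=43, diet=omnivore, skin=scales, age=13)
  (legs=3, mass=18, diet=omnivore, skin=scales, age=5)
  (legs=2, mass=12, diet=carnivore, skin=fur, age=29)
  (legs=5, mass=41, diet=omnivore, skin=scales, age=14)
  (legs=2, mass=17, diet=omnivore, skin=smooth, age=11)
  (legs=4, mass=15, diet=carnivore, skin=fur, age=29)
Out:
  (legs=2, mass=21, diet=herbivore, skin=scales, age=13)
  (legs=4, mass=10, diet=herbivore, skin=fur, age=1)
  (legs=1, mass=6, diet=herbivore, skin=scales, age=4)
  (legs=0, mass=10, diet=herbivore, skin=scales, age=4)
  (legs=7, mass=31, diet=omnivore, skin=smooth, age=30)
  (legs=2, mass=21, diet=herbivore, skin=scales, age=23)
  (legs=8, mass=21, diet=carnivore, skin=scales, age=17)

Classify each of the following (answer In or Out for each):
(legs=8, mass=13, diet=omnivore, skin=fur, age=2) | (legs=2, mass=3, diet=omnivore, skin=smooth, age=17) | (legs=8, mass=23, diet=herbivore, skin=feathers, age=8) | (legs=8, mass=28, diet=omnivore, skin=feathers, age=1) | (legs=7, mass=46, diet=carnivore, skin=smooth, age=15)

Rule: diet is not herbivore AND legs ≤ 5. This holds for each 'In' example and fails for each 'Out' one.
(legs=8, mass=13, diet=omnivore, skin=fur, age=2) → diet is omnivore, legs = 8 → Out. (legs=2, mass=3, diet=omnivore, skin=smooth, age=17) → diet is omnivore, legs = 2 → In. (legs=8, mass=23, diet=herbivore, skin=feathers, age=8) → diet is herbivore, legs = 8 → Out. (legs=8, mass=28, diet=omnivore, skin=feathers, age=1) → diet is omnivore, legs = 8 → Out. (legs=7, mass=46, diet=carnivore, skin=smooth, age=15) → diet is carnivore, legs = 7 → Out.

Out, In, Out, Out, Out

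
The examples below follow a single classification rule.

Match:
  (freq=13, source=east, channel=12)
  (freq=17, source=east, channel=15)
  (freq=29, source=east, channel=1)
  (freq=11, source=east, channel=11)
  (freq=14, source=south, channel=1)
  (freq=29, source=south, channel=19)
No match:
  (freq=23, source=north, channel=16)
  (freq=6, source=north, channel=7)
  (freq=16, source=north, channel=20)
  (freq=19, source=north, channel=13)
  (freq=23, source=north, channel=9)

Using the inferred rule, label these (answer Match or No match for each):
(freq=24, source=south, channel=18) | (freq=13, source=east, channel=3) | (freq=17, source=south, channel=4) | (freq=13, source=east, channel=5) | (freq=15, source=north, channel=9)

One predicate separates the groups cleanly: source is not north.
(freq=24, source=south, channel=18): Match (source is south). (freq=13, source=east, channel=3): Match (source is east). (freq=17, source=south, channel=4): Match (source is south). (freq=13, source=east, channel=5): Match (source is east). (freq=15, source=north, channel=9): No match (source is north).

Match, Match, Match, Match, No match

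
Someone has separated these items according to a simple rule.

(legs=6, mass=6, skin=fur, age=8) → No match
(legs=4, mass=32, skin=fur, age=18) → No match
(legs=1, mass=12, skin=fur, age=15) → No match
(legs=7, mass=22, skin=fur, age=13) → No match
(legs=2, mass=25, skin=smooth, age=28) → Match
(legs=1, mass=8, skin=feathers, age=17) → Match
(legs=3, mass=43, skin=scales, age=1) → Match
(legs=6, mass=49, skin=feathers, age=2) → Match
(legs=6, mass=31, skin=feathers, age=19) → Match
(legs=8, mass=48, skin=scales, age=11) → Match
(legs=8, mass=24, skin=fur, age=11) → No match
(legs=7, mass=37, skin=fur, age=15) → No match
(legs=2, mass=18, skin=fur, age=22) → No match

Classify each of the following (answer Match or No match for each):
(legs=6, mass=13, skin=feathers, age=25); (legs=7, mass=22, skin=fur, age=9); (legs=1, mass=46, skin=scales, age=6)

Match, No match, Match

Comparing the two groups points to one rule — skin is not fur.
Match: (legs=6, mass=13, skin=feathers, age=25), since skin is feathers. No match: (legs=7, mass=22, skin=fur, age=9), since skin is fur. Match: (legs=1, mass=46, skin=scales, age=6), since skin is scales.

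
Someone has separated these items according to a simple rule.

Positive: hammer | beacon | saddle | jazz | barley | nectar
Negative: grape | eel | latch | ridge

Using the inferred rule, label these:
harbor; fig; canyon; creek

Positive, Negative, Positive, Negative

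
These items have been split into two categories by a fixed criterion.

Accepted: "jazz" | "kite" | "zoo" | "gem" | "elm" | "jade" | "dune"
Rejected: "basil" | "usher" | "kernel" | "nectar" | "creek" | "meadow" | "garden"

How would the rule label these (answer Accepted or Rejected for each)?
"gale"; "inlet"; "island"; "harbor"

Accepted, Rejected, Rejected, Rejected

The pattern is that an item is 'Accepted' exactly when: length ≤ 4.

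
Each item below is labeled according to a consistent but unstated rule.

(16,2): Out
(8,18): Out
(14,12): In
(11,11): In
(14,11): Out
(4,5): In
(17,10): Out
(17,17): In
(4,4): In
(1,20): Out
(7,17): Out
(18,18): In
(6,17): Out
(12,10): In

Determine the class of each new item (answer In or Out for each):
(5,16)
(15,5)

The rule appears to be: |first − second| ≤ 2.
(5,16): |5−16| = 11 — does not fit, so Out. (15,5): |15−5| = 10 — does not fit, so Out.

Out, Out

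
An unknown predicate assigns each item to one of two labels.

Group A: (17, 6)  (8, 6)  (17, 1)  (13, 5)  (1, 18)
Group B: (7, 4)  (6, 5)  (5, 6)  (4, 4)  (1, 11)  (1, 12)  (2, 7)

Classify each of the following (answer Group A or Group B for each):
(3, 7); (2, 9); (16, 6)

Every 'Group A' example satisfies: sum ≥ 14. None of the 'Group B' examples do.
(3, 7) → 3+7 = 10 → Group B. (2, 9) → 2+9 = 11 → Group B. (16, 6) → 16+6 = 22 → Group A.

Group B, Group B, Group A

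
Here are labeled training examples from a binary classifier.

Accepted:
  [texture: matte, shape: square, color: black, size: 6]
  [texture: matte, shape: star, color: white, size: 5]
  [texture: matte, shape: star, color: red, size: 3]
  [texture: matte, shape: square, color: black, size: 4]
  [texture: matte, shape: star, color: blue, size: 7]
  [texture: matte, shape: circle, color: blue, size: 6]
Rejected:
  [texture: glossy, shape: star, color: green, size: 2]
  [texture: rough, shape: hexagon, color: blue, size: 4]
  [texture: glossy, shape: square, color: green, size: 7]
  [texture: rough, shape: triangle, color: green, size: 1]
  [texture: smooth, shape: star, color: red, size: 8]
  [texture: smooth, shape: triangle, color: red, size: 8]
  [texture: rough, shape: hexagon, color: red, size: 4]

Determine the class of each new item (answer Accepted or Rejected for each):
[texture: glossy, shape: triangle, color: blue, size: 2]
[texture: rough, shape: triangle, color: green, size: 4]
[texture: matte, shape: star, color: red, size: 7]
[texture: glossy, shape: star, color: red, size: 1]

Rejected, Rejected, Accepted, Rejected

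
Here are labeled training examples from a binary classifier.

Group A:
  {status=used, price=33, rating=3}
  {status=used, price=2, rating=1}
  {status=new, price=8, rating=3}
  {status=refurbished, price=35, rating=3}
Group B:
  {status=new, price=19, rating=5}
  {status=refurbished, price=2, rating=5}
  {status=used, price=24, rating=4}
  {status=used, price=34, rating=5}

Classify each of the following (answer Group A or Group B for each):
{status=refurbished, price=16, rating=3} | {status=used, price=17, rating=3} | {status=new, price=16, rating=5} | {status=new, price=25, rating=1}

Group A, Group A, Group B, Group A

All 'Group A' examples share one property — rating ≤ 3 — and every 'Group B' example lacks it.
{status=refurbished, price=16, rating=3}: rating = 3, has this property → Group A. {status=used, price=17, rating=3}: rating = 3, has this property → Group A. {status=new, price=16, rating=5}: rating = 5, doesn't qualify → Group B. {status=new, price=25, rating=1}: rating = 1, has this property → Group A.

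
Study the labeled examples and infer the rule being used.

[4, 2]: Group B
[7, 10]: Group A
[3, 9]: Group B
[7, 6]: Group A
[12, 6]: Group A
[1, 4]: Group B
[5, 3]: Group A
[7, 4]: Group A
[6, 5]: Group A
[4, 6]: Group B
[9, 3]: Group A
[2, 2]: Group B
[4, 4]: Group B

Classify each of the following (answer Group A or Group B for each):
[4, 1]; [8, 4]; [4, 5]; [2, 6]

Rule: first ≥ 5. This holds for each 'Group A' example and fails for each 'Group B' one.
[4, 1]: first 4, doesn't match → Group B. [8, 4]: first 8, matches → Group A. [4, 5]: first 4, doesn't match → Group B. [2, 6]: first 2, doesn't match → Group B.

Group B, Group A, Group B, Group B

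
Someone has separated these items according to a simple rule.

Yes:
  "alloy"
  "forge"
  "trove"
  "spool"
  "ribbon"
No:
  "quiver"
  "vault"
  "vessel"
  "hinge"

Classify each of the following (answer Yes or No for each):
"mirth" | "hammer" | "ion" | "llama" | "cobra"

No, No, Yes, No, Yes

Looking at the examples, the only property every 'Yes' case has and every 'No' case lacks is: contains 'o'.
"mirth": no 'o' — does not fit, so No.
"hammer": no 'o' — does not fit, so No.
"ion": has 'o' — fits, so Yes.
"llama": no 'o' — does not fit, so No.
"cobra": has 'o' — fits, so Yes.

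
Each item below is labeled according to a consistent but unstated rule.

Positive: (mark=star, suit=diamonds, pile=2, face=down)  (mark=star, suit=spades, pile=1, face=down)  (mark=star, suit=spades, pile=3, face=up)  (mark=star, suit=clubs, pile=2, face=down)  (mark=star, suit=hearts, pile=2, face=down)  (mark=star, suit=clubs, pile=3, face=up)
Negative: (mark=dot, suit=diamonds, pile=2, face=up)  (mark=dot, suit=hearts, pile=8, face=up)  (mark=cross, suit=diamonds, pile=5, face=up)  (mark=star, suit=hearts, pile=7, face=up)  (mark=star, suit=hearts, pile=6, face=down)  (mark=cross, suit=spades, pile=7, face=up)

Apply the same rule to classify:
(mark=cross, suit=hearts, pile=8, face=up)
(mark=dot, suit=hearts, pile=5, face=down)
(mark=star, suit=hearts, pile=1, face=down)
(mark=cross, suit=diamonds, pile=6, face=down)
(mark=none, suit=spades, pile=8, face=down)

Negative, Negative, Positive, Negative, Negative

The rule appears to be: mark is star AND pile ≤ 3.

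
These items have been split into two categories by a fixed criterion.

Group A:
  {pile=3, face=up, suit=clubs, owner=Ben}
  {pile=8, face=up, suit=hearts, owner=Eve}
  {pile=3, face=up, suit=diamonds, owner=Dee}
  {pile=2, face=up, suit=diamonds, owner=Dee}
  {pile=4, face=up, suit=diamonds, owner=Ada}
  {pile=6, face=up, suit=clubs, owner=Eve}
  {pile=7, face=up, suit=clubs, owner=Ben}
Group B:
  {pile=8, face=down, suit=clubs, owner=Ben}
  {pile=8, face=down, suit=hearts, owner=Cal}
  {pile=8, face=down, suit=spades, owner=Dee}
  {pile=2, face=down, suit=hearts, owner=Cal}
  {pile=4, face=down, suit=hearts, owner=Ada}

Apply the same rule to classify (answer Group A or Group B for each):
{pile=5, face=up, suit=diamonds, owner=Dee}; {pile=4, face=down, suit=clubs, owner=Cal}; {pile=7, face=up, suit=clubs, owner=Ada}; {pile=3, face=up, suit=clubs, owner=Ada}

The distinguishing property — face is up — holds for all the 'Group A' cases and none of the 'Group B' cases.
{pile=5, face=up, suit=diamonds, owner=Dee} — face is up, hence Group A. {pile=4, face=down, suit=clubs, owner=Cal} — face is down, hence Group B. {pile=7, face=up, suit=clubs, owner=Ada} — face is up, hence Group A. {pile=3, face=up, suit=clubs, owner=Ada} — face is up, hence Group A.

Group A, Group B, Group A, Group A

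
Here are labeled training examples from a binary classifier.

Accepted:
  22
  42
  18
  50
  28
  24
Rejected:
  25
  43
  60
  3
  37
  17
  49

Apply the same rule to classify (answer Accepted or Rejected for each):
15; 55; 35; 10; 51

The pattern is that an item is 'Accepted' exactly when: even AND at most 50.
15: Rejected (15 is odd, 15 ≤ 50). 55: Rejected (55 is odd, 55 > 50). 35: Rejected (35 is odd, 35 ≤ 50). 10: Accepted (10 is even, 10 ≤ 50). 51: Rejected (51 is odd, 51 > 50).

Rejected, Rejected, Rejected, Accepted, Rejected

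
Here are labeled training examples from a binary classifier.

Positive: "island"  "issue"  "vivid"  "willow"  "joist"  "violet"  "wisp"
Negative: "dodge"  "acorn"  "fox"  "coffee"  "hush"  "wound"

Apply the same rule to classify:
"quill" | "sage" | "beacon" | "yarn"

Positive, Negative, Negative, Negative

The simplest hypothesis consistent with all the labels is: contains 'i'.
Positive: "quill", since has 'i'. Negative: "sage", since no 'i'. Negative: "beacon", since no 'i'. Negative: "yarn", since no 'i'.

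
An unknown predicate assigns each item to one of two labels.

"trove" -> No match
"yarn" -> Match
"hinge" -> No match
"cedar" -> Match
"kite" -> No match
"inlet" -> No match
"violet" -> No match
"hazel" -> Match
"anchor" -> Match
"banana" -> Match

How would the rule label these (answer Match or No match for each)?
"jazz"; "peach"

Every 'Match' example satisfies: contains 'a'. None of the 'No match' examples do.
"jazz" → has 'a' → Match.
"peach" → has 'a' → Match.

Match, Match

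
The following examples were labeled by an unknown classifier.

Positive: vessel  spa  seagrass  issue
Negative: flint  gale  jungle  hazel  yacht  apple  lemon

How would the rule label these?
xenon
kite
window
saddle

The simplest hypothesis consistent with all the labels is: contains 's'.
Negative: xenon, since no 's'. Negative: kite, since no 's'. Negative: window, since no 's'. Positive: saddle, since has 's'.

Negative, Negative, Negative, Positive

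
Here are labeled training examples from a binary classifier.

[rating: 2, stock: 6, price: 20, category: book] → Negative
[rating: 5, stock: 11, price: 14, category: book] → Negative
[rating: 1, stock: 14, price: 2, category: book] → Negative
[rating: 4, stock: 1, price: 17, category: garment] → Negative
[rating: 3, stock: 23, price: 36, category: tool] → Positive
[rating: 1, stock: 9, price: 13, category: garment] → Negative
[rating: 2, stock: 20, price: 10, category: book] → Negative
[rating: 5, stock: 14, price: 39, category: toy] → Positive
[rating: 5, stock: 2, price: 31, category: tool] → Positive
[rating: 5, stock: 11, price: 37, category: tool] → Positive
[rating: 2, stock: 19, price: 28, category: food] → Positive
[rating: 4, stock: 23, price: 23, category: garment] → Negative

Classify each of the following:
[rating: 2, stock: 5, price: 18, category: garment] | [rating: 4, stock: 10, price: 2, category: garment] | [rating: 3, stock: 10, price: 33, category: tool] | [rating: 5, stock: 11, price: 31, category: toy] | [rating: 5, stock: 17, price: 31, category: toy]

'Positive' ⟺ price ≥ 28.
[rating: 2, stock: 5, price: 18, category: garment]: price = 18 — doesn't match, so Negative. [rating: 4, stock: 10, price: 2, category: garment]: price = 2 — doesn't match, so Negative. [rating: 3, stock: 10, price: 33, category: tool]: price = 33 — matches, so Positive. [rating: 5, stock: 11, price: 31, category: toy]: price = 31 — matches, so Positive. [rating: 5, stock: 17, price: 31, category: toy]: price = 31 — matches, so Positive.

Negative, Negative, Positive, Positive, Positive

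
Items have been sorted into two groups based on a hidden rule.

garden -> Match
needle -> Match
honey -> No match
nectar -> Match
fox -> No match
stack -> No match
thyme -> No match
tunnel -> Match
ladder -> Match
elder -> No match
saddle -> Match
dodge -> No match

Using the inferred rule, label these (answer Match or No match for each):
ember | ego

'Match' ⟺ even length.

No match, No match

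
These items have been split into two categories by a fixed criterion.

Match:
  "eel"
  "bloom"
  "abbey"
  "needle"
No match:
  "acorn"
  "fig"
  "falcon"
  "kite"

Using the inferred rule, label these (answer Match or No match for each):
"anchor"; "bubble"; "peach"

One predicate separates the groups cleanly: has a double letter.
"anchor" → no doubled letter → No match. "bubble" → 'bb' doubled → Match. "peach" → no doubled letter → No match.

No match, Match, No match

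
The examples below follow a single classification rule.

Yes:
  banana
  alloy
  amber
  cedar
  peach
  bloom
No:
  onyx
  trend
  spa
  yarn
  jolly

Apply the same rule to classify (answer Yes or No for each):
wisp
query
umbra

No, Yes, Yes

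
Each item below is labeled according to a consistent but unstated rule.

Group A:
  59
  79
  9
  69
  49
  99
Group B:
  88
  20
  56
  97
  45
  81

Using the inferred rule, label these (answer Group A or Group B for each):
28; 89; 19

The rule appears to be: ends in digit 9.
28: Group B (last digit 8). 89: Group A (last digit 9). 19: Group A (last digit 9).

Group B, Group A, Group A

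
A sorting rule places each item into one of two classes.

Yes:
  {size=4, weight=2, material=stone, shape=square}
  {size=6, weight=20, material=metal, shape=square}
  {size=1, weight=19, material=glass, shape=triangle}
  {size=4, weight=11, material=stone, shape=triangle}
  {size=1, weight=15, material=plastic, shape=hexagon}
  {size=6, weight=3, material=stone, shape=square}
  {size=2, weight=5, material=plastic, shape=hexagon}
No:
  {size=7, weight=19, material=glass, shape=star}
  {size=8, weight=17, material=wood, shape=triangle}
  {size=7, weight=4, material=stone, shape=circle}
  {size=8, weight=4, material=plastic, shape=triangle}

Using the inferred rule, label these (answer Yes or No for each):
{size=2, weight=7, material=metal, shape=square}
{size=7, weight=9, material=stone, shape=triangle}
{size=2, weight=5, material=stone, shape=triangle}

One predicate separates the groups cleanly: size ≤ 6.

Yes, No, Yes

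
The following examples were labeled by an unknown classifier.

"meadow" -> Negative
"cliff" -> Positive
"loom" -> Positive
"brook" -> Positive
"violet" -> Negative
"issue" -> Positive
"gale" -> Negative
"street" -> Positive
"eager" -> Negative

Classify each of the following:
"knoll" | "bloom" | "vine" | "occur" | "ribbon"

Positive, Positive, Negative, Positive, Positive

The simplest hypothesis consistent with all the labels is: has a double letter.
"knoll": 'll' doubled — meets the rule, so Positive.
"bloom": 'oo' doubled — meets the rule, so Positive.
"vine": no doubled letter — does not satisfy this, so Negative.
"occur": 'cc' doubled — meets the rule, so Positive.
"ribbon": 'bb' doubled — meets the rule, so Positive.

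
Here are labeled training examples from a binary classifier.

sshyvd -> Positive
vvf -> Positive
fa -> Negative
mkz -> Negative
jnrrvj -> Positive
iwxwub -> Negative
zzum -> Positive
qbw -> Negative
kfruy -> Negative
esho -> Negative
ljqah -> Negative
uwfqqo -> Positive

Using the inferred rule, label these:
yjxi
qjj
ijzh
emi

Negative, Positive, Negative, Negative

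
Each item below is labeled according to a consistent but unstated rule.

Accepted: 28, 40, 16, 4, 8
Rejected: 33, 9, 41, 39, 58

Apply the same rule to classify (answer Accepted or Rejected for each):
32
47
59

Accepted, Rejected, Rejected

One predicate separates the groups cleanly: multiple of 4.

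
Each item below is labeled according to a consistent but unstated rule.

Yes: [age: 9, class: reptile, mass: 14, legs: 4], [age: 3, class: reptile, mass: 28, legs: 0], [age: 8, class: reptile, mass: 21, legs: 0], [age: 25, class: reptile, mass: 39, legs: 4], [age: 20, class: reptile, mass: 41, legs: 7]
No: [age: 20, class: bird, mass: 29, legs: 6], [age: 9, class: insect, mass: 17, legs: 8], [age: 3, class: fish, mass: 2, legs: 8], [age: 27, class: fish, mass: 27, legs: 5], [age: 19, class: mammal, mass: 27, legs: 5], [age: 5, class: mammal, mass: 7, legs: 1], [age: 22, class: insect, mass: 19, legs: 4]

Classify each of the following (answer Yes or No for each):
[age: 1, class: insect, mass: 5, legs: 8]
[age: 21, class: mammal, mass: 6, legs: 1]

Every 'Yes' example satisfies: class is reptile. None of the 'No' examples do.

No, No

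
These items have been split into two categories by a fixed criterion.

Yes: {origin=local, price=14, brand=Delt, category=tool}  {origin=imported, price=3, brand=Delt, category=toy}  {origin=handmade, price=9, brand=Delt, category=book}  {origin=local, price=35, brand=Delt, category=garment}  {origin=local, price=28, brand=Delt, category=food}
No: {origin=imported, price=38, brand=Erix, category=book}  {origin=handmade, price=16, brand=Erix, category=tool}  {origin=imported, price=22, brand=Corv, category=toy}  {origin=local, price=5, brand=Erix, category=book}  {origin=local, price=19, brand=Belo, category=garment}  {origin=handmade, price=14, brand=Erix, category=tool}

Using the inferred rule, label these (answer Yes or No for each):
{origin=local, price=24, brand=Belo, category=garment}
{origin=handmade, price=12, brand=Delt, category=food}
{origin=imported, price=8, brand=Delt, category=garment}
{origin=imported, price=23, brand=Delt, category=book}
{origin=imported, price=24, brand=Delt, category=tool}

No, Yes, Yes, Yes, Yes

Looking at the examples, the only property every 'Yes' case has and every 'No' case lacks is: brand is Delt.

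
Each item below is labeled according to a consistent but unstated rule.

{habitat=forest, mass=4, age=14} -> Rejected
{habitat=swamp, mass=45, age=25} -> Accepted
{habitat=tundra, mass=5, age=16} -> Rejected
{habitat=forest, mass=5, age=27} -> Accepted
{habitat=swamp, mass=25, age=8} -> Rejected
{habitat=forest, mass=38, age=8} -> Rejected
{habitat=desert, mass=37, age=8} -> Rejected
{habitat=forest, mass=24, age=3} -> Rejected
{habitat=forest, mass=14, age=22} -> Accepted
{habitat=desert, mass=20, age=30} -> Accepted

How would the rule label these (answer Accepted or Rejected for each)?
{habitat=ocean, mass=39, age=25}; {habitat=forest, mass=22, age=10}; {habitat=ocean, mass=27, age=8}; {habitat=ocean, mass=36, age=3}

A rule that fits every label: age ≥ 22 — true of each 'Accepted' example, false of each 'Rejected' one.
{habitat=ocean, mass=39, age=25}: Accepted (age = 25). {habitat=forest, mass=22, age=10}: Rejected (age = 10). {habitat=ocean, mass=27, age=8}: Rejected (age = 8). {habitat=ocean, mass=36, age=3}: Rejected (age = 3).

Accepted, Rejected, Rejected, Rejected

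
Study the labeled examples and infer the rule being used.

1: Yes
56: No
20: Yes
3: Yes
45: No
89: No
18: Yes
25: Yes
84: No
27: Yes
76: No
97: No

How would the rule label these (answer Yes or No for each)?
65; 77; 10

One predicate separates the groups cleanly: at most 27.
65: 65 > 27, lacks this property → No. 77: 77 > 27, lacks this property → No. 10: 10 ≤ 27, checks out → Yes.

No, No, Yes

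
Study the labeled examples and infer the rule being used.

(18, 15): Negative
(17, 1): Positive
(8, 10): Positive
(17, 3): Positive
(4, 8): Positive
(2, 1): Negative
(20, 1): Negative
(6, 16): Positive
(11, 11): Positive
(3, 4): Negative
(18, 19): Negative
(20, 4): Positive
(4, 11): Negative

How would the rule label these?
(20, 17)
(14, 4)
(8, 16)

Negative, Positive, Positive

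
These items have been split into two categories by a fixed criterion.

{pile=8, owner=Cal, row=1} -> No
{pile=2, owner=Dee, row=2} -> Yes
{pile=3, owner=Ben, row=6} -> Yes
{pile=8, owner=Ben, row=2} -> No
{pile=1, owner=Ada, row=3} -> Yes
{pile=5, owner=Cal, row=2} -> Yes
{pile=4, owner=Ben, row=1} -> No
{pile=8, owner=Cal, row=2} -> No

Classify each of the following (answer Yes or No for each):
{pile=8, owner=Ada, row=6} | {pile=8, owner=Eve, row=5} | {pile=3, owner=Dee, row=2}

No, No, Yes

All 'Yes' examples share one property — row ≥ 2 AND pile ≤ 5 — and every 'No' example lacks it.
{pile=8, owner=Ada, row=6}: No (row = 6, pile = 8). {pile=8, owner=Eve, row=5}: No (row = 5, pile = 8). {pile=3, owner=Dee, row=2}: Yes (row = 2, pile = 3).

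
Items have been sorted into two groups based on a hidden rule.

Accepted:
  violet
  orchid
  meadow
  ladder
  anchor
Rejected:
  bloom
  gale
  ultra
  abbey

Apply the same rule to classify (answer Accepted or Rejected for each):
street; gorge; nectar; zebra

The pattern is that an item is 'Accepted' exactly when: length 6.

Accepted, Rejected, Accepted, Rejected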